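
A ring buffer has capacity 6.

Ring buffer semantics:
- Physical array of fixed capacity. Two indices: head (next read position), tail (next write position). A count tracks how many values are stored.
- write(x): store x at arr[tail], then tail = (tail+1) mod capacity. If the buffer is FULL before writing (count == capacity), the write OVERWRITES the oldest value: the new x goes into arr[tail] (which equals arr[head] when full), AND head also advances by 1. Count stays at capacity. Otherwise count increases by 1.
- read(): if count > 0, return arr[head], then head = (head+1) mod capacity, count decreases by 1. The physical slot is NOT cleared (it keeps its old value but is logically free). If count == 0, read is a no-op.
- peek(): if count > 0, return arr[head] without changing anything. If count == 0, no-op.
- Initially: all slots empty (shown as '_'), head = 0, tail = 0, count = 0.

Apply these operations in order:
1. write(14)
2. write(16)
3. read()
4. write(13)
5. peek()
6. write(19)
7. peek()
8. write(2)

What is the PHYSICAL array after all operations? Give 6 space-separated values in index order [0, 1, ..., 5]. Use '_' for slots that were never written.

After op 1 (write(14)): arr=[14 _ _ _ _ _] head=0 tail=1 count=1
After op 2 (write(16)): arr=[14 16 _ _ _ _] head=0 tail=2 count=2
After op 3 (read()): arr=[14 16 _ _ _ _] head=1 tail=2 count=1
After op 4 (write(13)): arr=[14 16 13 _ _ _] head=1 tail=3 count=2
After op 5 (peek()): arr=[14 16 13 _ _ _] head=1 tail=3 count=2
After op 6 (write(19)): arr=[14 16 13 19 _ _] head=1 tail=4 count=3
After op 7 (peek()): arr=[14 16 13 19 _ _] head=1 tail=4 count=3
After op 8 (write(2)): arr=[14 16 13 19 2 _] head=1 tail=5 count=4

Answer: 14 16 13 19 2 _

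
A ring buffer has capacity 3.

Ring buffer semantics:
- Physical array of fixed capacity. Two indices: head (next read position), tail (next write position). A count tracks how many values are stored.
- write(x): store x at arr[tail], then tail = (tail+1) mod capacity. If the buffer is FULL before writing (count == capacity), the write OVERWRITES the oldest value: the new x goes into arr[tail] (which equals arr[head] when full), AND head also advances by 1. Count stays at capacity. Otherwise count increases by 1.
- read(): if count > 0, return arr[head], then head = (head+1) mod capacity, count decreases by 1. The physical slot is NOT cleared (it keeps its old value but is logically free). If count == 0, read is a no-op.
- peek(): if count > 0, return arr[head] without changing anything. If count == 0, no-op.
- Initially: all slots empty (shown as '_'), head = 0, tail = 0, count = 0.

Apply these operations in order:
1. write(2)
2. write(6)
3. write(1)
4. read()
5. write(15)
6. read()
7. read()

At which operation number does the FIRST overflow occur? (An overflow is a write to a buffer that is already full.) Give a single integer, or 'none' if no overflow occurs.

After op 1 (write(2)): arr=[2 _ _] head=0 tail=1 count=1
After op 2 (write(6)): arr=[2 6 _] head=0 tail=2 count=2
After op 3 (write(1)): arr=[2 6 1] head=0 tail=0 count=3
After op 4 (read()): arr=[2 6 1] head=1 tail=0 count=2
After op 5 (write(15)): arr=[15 6 1] head=1 tail=1 count=3
After op 6 (read()): arr=[15 6 1] head=2 tail=1 count=2
After op 7 (read()): arr=[15 6 1] head=0 tail=1 count=1

Answer: none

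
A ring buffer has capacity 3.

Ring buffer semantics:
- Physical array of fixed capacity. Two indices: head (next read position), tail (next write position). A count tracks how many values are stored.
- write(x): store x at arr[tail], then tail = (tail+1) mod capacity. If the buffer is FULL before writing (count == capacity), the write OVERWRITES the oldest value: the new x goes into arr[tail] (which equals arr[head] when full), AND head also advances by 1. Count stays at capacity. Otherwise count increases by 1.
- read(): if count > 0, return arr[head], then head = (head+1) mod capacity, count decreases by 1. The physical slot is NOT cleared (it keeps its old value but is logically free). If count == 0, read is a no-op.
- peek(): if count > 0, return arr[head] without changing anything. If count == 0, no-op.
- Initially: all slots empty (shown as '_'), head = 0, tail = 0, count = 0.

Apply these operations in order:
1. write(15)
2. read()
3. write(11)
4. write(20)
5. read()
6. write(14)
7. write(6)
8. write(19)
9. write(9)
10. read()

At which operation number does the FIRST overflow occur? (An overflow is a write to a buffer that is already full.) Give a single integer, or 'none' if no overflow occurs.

After op 1 (write(15)): arr=[15 _ _] head=0 tail=1 count=1
After op 2 (read()): arr=[15 _ _] head=1 tail=1 count=0
After op 3 (write(11)): arr=[15 11 _] head=1 tail=2 count=1
After op 4 (write(20)): arr=[15 11 20] head=1 tail=0 count=2
After op 5 (read()): arr=[15 11 20] head=2 tail=0 count=1
After op 6 (write(14)): arr=[14 11 20] head=2 tail=1 count=2
After op 7 (write(6)): arr=[14 6 20] head=2 tail=2 count=3
After op 8 (write(19)): arr=[14 6 19] head=0 tail=0 count=3
After op 9 (write(9)): arr=[9 6 19] head=1 tail=1 count=3
After op 10 (read()): arr=[9 6 19] head=2 tail=1 count=2

Answer: 8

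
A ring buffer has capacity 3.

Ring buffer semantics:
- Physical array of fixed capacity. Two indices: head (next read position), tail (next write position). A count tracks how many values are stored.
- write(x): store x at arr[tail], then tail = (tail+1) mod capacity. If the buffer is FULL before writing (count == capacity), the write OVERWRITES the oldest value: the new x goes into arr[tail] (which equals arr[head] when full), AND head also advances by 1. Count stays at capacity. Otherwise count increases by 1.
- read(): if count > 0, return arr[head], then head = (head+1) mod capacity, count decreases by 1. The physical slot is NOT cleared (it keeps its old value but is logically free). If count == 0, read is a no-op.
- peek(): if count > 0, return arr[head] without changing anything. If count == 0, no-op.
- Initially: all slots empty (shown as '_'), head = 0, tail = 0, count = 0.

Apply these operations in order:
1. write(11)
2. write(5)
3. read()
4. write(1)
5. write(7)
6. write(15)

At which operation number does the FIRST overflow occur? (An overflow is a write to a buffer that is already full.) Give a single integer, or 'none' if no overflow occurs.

After op 1 (write(11)): arr=[11 _ _] head=0 tail=1 count=1
After op 2 (write(5)): arr=[11 5 _] head=0 tail=2 count=2
After op 3 (read()): arr=[11 5 _] head=1 tail=2 count=1
After op 4 (write(1)): arr=[11 5 1] head=1 tail=0 count=2
After op 5 (write(7)): arr=[7 5 1] head=1 tail=1 count=3
After op 6 (write(15)): arr=[7 15 1] head=2 tail=2 count=3

Answer: 6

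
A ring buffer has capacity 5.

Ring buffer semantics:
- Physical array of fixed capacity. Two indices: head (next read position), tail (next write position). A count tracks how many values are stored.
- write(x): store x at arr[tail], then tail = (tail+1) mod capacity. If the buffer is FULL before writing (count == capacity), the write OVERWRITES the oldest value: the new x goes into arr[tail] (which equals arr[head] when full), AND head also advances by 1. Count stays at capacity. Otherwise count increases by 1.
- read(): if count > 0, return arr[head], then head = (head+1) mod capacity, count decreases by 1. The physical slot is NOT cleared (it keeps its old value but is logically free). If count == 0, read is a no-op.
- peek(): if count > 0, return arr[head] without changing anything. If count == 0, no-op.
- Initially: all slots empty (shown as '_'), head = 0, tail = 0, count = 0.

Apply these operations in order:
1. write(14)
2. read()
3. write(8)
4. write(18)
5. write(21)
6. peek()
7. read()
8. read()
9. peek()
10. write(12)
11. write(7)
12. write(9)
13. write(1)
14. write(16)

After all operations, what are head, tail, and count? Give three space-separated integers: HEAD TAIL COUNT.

Answer: 4 4 5

Derivation:
After op 1 (write(14)): arr=[14 _ _ _ _] head=0 tail=1 count=1
After op 2 (read()): arr=[14 _ _ _ _] head=1 tail=1 count=0
After op 3 (write(8)): arr=[14 8 _ _ _] head=1 tail=2 count=1
After op 4 (write(18)): arr=[14 8 18 _ _] head=1 tail=3 count=2
After op 5 (write(21)): arr=[14 8 18 21 _] head=1 tail=4 count=3
After op 6 (peek()): arr=[14 8 18 21 _] head=1 tail=4 count=3
After op 7 (read()): arr=[14 8 18 21 _] head=2 tail=4 count=2
After op 8 (read()): arr=[14 8 18 21 _] head=3 tail=4 count=1
After op 9 (peek()): arr=[14 8 18 21 _] head=3 tail=4 count=1
After op 10 (write(12)): arr=[14 8 18 21 12] head=3 tail=0 count=2
After op 11 (write(7)): arr=[7 8 18 21 12] head=3 tail=1 count=3
After op 12 (write(9)): arr=[7 9 18 21 12] head=3 tail=2 count=4
After op 13 (write(1)): arr=[7 9 1 21 12] head=3 tail=3 count=5
After op 14 (write(16)): arr=[7 9 1 16 12] head=4 tail=4 count=5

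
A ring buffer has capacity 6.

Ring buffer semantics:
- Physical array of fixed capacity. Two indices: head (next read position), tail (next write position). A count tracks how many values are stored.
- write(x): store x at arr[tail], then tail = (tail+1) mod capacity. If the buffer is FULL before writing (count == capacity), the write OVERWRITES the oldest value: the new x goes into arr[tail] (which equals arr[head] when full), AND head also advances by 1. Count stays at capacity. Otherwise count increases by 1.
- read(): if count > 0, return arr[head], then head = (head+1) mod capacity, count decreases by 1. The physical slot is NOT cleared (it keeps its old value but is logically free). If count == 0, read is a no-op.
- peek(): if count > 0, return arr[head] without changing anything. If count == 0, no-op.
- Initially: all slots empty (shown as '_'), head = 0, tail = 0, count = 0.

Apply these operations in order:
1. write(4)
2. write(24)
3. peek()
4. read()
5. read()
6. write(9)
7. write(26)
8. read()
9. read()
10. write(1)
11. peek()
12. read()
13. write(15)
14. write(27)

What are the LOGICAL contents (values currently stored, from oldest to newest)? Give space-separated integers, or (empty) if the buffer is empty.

After op 1 (write(4)): arr=[4 _ _ _ _ _] head=0 tail=1 count=1
After op 2 (write(24)): arr=[4 24 _ _ _ _] head=0 tail=2 count=2
After op 3 (peek()): arr=[4 24 _ _ _ _] head=0 tail=2 count=2
After op 4 (read()): arr=[4 24 _ _ _ _] head=1 tail=2 count=1
After op 5 (read()): arr=[4 24 _ _ _ _] head=2 tail=2 count=0
After op 6 (write(9)): arr=[4 24 9 _ _ _] head=2 tail=3 count=1
After op 7 (write(26)): arr=[4 24 9 26 _ _] head=2 tail=4 count=2
After op 8 (read()): arr=[4 24 9 26 _ _] head=3 tail=4 count=1
After op 9 (read()): arr=[4 24 9 26 _ _] head=4 tail=4 count=0
After op 10 (write(1)): arr=[4 24 9 26 1 _] head=4 tail=5 count=1
After op 11 (peek()): arr=[4 24 9 26 1 _] head=4 tail=5 count=1
After op 12 (read()): arr=[4 24 9 26 1 _] head=5 tail=5 count=0
After op 13 (write(15)): arr=[4 24 9 26 1 15] head=5 tail=0 count=1
After op 14 (write(27)): arr=[27 24 9 26 1 15] head=5 tail=1 count=2

Answer: 15 27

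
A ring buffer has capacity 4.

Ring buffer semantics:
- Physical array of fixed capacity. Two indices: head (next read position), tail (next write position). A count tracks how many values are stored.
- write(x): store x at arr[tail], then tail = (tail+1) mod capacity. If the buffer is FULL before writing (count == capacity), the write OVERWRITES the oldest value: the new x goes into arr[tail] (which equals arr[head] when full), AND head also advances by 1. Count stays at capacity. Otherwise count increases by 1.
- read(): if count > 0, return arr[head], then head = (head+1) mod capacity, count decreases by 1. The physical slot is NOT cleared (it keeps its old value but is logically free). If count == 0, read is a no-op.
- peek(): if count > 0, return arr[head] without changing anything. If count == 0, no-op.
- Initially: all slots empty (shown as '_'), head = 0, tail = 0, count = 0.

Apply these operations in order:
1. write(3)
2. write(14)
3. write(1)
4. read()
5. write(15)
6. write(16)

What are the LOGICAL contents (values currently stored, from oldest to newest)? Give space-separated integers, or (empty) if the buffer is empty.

After op 1 (write(3)): arr=[3 _ _ _] head=0 tail=1 count=1
After op 2 (write(14)): arr=[3 14 _ _] head=0 tail=2 count=2
After op 3 (write(1)): arr=[3 14 1 _] head=0 tail=3 count=3
After op 4 (read()): arr=[3 14 1 _] head=1 tail=3 count=2
After op 5 (write(15)): arr=[3 14 1 15] head=1 tail=0 count=3
After op 6 (write(16)): arr=[16 14 1 15] head=1 tail=1 count=4

Answer: 14 1 15 16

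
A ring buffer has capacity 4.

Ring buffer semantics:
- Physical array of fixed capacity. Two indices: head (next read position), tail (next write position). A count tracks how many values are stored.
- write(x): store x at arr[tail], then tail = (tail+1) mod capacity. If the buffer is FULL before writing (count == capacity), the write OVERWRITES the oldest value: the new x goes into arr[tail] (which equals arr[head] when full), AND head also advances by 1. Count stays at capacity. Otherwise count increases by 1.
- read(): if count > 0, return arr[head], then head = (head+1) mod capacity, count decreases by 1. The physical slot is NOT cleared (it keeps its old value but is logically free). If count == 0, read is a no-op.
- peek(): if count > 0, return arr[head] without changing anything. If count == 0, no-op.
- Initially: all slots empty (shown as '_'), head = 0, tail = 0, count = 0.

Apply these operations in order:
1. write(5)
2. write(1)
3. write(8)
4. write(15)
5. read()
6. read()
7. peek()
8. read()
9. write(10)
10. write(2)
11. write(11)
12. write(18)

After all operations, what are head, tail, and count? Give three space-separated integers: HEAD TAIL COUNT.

Answer: 0 0 4

Derivation:
After op 1 (write(5)): arr=[5 _ _ _] head=0 tail=1 count=1
After op 2 (write(1)): arr=[5 1 _ _] head=0 tail=2 count=2
After op 3 (write(8)): arr=[5 1 8 _] head=0 tail=3 count=3
After op 4 (write(15)): arr=[5 1 8 15] head=0 tail=0 count=4
After op 5 (read()): arr=[5 1 8 15] head=1 tail=0 count=3
After op 6 (read()): arr=[5 1 8 15] head=2 tail=0 count=2
After op 7 (peek()): arr=[5 1 8 15] head=2 tail=0 count=2
After op 8 (read()): arr=[5 1 8 15] head=3 tail=0 count=1
After op 9 (write(10)): arr=[10 1 8 15] head=3 tail=1 count=2
After op 10 (write(2)): arr=[10 2 8 15] head=3 tail=2 count=3
After op 11 (write(11)): arr=[10 2 11 15] head=3 tail=3 count=4
After op 12 (write(18)): arr=[10 2 11 18] head=0 tail=0 count=4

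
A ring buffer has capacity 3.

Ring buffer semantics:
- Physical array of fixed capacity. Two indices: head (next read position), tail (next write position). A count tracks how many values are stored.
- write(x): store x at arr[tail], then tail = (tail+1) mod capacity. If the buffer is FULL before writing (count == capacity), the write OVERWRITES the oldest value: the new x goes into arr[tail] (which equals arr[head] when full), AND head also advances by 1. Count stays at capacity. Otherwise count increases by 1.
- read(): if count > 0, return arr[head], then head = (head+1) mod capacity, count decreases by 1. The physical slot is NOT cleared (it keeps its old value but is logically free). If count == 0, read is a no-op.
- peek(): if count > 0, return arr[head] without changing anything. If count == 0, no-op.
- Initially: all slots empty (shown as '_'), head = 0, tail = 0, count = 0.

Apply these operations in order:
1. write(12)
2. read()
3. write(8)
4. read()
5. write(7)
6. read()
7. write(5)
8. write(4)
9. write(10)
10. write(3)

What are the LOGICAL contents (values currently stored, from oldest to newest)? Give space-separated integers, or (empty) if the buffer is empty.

Answer: 4 10 3

Derivation:
After op 1 (write(12)): arr=[12 _ _] head=0 tail=1 count=1
After op 2 (read()): arr=[12 _ _] head=1 tail=1 count=0
After op 3 (write(8)): arr=[12 8 _] head=1 tail=2 count=1
After op 4 (read()): arr=[12 8 _] head=2 tail=2 count=0
After op 5 (write(7)): arr=[12 8 7] head=2 tail=0 count=1
After op 6 (read()): arr=[12 8 7] head=0 tail=0 count=0
After op 7 (write(5)): arr=[5 8 7] head=0 tail=1 count=1
After op 8 (write(4)): arr=[5 4 7] head=0 tail=2 count=2
After op 9 (write(10)): arr=[5 4 10] head=0 tail=0 count=3
After op 10 (write(3)): arr=[3 4 10] head=1 tail=1 count=3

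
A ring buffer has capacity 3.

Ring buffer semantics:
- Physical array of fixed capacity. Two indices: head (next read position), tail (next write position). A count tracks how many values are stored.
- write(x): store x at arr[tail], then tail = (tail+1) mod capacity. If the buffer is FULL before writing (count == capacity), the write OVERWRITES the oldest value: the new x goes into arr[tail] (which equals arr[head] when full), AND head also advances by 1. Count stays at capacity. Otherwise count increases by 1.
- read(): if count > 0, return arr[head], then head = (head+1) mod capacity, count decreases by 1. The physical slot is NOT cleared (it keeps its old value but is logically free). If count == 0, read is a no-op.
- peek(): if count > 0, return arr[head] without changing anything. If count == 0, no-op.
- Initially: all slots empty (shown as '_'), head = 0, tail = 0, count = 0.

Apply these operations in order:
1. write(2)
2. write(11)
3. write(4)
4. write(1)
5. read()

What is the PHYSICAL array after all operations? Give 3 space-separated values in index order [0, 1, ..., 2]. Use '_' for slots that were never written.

Answer: 1 11 4

Derivation:
After op 1 (write(2)): arr=[2 _ _] head=0 tail=1 count=1
After op 2 (write(11)): arr=[2 11 _] head=0 tail=2 count=2
After op 3 (write(4)): arr=[2 11 4] head=0 tail=0 count=3
After op 4 (write(1)): arr=[1 11 4] head=1 tail=1 count=3
After op 5 (read()): arr=[1 11 4] head=2 tail=1 count=2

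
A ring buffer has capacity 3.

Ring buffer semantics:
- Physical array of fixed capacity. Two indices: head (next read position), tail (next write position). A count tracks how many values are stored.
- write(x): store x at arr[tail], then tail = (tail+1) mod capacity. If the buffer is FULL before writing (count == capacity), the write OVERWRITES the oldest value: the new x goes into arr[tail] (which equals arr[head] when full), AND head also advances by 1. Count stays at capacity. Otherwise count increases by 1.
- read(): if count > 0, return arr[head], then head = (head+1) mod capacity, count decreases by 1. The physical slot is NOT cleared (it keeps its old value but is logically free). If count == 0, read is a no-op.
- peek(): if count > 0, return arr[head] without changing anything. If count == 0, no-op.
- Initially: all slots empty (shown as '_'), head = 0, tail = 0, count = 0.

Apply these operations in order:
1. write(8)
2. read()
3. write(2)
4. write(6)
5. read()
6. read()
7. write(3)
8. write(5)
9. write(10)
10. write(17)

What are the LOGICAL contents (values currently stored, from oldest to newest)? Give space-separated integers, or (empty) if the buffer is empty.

After op 1 (write(8)): arr=[8 _ _] head=0 tail=1 count=1
After op 2 (read()): arr=[8 _ _] head=1 tail=1 count=0
After op 3 (write(2)): arr=[8 2 _] head=1 tail=2 count=1
After op 4 (write(6)): arr=[8 2 6] head=1 tail=0 count=2
After op 5 (read()): arr=[8 2 6] head=2 tail=0 count=1
After op 6 (read()): arr=[8 2 6] head=0 tail=0 count=0
After op 7 (write(3)): arr=[3 2 6] head=0 tail=1 count=1
After op 8 (write(5)): arr=[3 5 6] head=0 tail=2 count=2
After op 9 (write(10)): arr=[3 5 10] head=0 tail=0 count=3
After op 10 (write(17)): arr=[17 5 10] head=1 tail=1 count=3

Answer: 5 10 17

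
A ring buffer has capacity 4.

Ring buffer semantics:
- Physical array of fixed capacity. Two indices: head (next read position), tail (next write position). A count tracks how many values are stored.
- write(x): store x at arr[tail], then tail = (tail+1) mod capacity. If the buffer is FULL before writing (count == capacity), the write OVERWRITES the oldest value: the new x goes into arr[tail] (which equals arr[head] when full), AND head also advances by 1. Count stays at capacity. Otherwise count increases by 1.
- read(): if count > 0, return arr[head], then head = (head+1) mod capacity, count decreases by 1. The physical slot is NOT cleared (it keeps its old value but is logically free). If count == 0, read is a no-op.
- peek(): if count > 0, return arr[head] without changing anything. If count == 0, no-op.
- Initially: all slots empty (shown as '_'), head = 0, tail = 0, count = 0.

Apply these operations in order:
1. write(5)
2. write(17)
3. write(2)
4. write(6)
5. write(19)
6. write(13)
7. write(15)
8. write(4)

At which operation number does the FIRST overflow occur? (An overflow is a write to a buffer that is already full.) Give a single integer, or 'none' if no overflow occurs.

After op 1 (write(5)): arr=[5 _ _ _] head=0 tail=1 count=1
After op 2 (write(17)): arr=[5 17 _ _] head=0 tail=2 count=2
After op 3 (write(2)): arr=[5 17 2 _] head=0 tail=3 count=3
After op 4 (write(6)): arr=[5 17 2 6] head=0 tail=0 count=4
After op 5 (write(19)): arr=[19 17 2 6] head=1 tail=1 count=4
After op 6 (write(13)): arr=[19 13 2 6] head=2 tail=2 count=4
After op 7 (write(15)): arr=[19 13 15 6] head=3 tail=3 count=4
After op 8 (write(4)): arr=[19 13 15 4] head=0 tail=0 count=4

Answer: 5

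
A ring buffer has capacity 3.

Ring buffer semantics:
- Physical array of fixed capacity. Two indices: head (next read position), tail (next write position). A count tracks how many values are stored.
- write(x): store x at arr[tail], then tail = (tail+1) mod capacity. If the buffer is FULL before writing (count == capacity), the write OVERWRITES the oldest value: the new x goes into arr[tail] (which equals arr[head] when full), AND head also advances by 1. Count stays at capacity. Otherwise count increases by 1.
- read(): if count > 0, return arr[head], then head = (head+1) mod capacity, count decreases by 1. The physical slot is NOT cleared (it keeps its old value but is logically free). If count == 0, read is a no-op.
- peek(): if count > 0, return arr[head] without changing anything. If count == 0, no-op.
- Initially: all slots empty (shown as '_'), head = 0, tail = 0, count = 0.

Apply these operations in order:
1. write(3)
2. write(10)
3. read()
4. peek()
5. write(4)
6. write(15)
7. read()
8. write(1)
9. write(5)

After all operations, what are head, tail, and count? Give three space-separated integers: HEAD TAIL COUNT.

Answer: 0 0 3

Derivation:
After op 1 (write(3)): arr=[3 _ _] head=0 tail=1 count=1
After op 2 (write(10)): arr=[3 10 _] head=0 tail=2 count=2
After op 3 (read()): arr=[3 10 _] head=1 tail=2 count=1
After op 4 (peek()): arr=[3 10 _] head=1 tail=2 count=1
After op 5 (write(4)): arr=[3 10 4] head=1 tail=0 count=2
After op 6 (write(15)): arr=[15 10 4] head=1 tail=1 count=3
After op 7 (read()): arr=[15 10 4] head=2 tail=1 count=2
After op 8 (write(1)): arr=[15 1 4] head=2 tail=2 count=3
After op 9 (write(5)): arr=[15 1 5] head=0 tail=0 count=3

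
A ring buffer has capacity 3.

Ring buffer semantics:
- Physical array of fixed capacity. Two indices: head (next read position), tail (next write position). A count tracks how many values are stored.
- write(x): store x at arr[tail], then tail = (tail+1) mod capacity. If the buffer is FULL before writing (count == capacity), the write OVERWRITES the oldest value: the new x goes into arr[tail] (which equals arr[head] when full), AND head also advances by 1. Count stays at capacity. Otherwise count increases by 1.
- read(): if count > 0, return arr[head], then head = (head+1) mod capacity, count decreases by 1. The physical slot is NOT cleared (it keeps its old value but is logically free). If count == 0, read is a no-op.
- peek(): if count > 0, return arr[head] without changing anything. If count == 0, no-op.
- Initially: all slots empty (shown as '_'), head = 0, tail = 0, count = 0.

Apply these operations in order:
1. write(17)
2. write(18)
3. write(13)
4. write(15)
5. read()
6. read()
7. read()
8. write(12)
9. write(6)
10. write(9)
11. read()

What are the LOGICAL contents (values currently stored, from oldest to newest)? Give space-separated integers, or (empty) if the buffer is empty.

After op 1 (write(17)): arr=[17 _ _] head=0 tail=1 count=1
After op 2 (write(18)): arr=[17 18 _] head=0 tail=2 count=2
After op 3 (write(13)): arr=[17 18 13] head=0 tail=0 count=3
After op 4 (write(15)): arr=[15 18 13] head=1 tail=1 count=3
After op 5 (read()): arr=[15 18 13] head=2 tail=1 count=2
After op 6 (read()): arr=[15 18 13] head=0 tail=1 count=1
After op 7 (read()): arr=[15 18 13] head=1 tail=1 count=0
After op 8 (write(12)): arr=[15 12 13] head=1 tail=2 count=1
After op 9 (write(6)): arr=[15 12 6] head=1 tail=0 count=2
After op 10 (write(9)): arr=[9 12 6] head=1 tail=1 count=3
After op 11 (read()): arr=[9 12 6] head=2 tail=1 count=2

Answer: 6 9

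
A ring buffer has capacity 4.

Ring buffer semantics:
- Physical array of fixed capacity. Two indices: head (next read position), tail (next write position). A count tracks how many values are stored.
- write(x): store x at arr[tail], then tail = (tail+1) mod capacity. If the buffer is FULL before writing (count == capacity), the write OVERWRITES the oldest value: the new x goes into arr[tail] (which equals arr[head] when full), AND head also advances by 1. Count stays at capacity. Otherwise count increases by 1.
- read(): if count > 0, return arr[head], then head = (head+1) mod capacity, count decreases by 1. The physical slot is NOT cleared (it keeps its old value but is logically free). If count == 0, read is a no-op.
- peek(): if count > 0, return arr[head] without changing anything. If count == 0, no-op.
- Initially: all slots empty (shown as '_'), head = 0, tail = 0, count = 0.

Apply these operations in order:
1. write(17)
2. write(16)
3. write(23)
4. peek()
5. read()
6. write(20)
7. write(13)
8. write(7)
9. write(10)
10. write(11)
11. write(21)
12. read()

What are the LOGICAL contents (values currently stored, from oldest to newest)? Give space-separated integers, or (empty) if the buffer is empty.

After op 1 (write(17)): arr=[17 _ _ _] head=0 tail=1 count=1
After op 2 (write(16)): arr=[17 16 _ _] head=0 tail=2 count=2
After op 3 (write(23)): arr=[17 16 23 _] head=0 tail=3 count=3
After op 4 (peek()): arr=[17 16 23 _] head=0 tail=3 count=3
After op 5 (read()): arr=[17 16 23 _] head=1 tail=3 count=2
After op 6 (write(20)): arr=[17 16 23 20] head=1 tail=0 count=3
After op 7 (write(13)): arr=[13 16 23 20] head=1 tail=1 count=4
After op 8 (write(7)): arr=[13 7 23 20] head=2 tail=2 count=4
After op 9 (write(10)): arr=[13 7 10 20] head=3 tail=3 count=4
After op 10 (write(11)): arr=[13 7 10 11] head=0 tail=0 count=4
After op 11 (write(21)): arr=[21 7 10 11] head=1 tail=1 count=4
After op 12 (read()): arr=[21 7 10 11] head=2 tail=1 count=3

Answer: 10 11 21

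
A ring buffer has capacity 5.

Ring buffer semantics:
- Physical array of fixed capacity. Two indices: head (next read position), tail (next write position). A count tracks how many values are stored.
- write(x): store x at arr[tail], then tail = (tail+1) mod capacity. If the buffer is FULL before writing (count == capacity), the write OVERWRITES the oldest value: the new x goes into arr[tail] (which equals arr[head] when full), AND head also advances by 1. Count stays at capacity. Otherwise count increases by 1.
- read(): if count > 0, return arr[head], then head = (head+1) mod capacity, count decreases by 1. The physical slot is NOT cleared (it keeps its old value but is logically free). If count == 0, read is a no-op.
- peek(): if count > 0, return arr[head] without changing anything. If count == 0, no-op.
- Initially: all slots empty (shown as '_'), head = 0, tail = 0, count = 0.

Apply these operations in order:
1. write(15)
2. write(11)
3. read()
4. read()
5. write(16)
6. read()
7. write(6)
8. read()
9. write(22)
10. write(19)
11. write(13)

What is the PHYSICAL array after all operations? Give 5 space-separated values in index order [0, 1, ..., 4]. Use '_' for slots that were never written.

After op 1 (write(15)): arr=[15 _ _ _ _] head=0 tail=1 count=1
After op 2 (write(11)): arr=[15 11 _ _ _] head=0 tail=2 count=2
After op 3 (read()): arr=[15 11 _ _ _] head=1 tail=2 count=1
After op 4 (read()): arr=[15 11 _ _ _] head=2 tail=2 count=0
After op 5 (write(16)): arr=[15 11 16 _ _] head=2 tail=3 count=1
After op 6 (read()): arr=[15 11 16 _ _] head=3 tail=3 count=0
After op 7 (write(6)): arr=[15 11 16 6 _] head=3 tail=4 count=1
After op 8 (read()): arr=[15 11 16 6 _] head=4 tail=4 count=0
After op 9 (write(22)): arr=[15 11 16 6 22] head=4 tail=0 count=1
After op 10 (write(19)): arr=[19 11 16 6 22] head=4 tail=1 count=2
After op 11 (write(13)): arr=[19 13 16 6 22] head=4 tail=2 count=3

Answer: 19 13 16 6 22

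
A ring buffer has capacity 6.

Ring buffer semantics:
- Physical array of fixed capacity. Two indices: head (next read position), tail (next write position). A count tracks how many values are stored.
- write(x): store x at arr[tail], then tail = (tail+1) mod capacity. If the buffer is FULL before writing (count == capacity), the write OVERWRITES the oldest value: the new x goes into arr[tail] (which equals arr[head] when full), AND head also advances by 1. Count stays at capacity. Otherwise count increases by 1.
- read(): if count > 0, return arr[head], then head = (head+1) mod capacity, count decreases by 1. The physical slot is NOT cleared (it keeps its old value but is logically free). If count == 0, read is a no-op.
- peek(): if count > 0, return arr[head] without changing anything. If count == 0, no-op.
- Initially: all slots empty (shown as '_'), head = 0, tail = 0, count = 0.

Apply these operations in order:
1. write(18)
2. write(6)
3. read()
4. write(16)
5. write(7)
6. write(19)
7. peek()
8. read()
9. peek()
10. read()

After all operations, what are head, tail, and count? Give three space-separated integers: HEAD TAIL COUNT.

Answer: 3 5 2

Derivation:
After op 1 (write(18)): arr=[18 _ _ _ _ _] head=0 tail=1 count=1
After op 2 (write(6)): arr=[18 6 _ _ _ _] head=0 tail=2 count=2
After op 3 (read()): arr=[18 6 _ _ _ _] head=1 tail=2 count=1
After op 4 (write(16)): arr=[18 6 16 _ _ _] head=1 tail=3 count=2
After op 5 (write(7)): arr=[18 6 16 7 _ _] head=1 tail=4 count=3
After op 6 (write(19)): arr=[18 6 16 7 19 _] head=1 tail=5 count=4
After op 7 (peek()): arr=[18 6 16 7 19 _] head=1 tail=5 count=4
After op 8 (read()): arr=[18 6 16 7 19 _] head=2 tail=5 count=3
After op 9 (peek()): arr=[18 6 16 7 19 _] head=2 tail=5 count=3
After op 10 (read()): arr=[18 6 16 7 19 _] head=3 tail=5 count=2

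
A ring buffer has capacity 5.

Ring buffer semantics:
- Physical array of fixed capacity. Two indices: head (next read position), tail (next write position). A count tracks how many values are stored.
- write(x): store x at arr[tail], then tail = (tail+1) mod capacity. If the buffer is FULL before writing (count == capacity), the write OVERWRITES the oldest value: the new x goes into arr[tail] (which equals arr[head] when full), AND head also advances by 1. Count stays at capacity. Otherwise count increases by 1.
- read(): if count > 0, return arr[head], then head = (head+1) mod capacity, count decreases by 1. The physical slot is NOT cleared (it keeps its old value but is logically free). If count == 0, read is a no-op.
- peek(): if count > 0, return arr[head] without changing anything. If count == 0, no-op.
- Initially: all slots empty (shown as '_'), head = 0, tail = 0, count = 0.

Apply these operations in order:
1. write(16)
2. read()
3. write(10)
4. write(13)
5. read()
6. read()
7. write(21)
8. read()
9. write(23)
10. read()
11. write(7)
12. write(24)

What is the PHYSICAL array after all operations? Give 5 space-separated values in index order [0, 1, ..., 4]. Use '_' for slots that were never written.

After op 1 (write(16)): arr=[16 _ _ _ _] head=0 tail=1 count=1
After op 2 (read()): arr=[16 _ _ _ _] head=1 tail=1 count=0
After op 3 (write(10)): arr=[16 10 _ _ _] head=1 tail=2 count=1
After op 4 (write(13)): arr=[16 10 13 _ _] head=1 tail=3 count=2
After op 5 (read()): arr=[16 10 13 _ _] head=2 tail=3 count=1
After op 6 (read()): arr=[16 10 13 _ _] head=3 tail=3 count=0
After op 7 (write(21)): arr=[16 10 13 21 _] head=3 tail=4 count=1
After op 8 (read()): arr=[16 10 13 21 _] head=4 tail=4 count=0
After op 9 (write(23)): arr=[16 10 13 21 23] head=4 tail=0 count=1
After op 10 (read()): arr=[16 10 13 21 23] head=0 tail=0 count=0
After op 11 (write(7)): arr=[7 10 13 21 23] head=0 tail=1 count=1
After op 12 (write(24)): arr=[7 24 13 21 23] head=0 tail=2 count=2

Answer: 7 24 13 21 23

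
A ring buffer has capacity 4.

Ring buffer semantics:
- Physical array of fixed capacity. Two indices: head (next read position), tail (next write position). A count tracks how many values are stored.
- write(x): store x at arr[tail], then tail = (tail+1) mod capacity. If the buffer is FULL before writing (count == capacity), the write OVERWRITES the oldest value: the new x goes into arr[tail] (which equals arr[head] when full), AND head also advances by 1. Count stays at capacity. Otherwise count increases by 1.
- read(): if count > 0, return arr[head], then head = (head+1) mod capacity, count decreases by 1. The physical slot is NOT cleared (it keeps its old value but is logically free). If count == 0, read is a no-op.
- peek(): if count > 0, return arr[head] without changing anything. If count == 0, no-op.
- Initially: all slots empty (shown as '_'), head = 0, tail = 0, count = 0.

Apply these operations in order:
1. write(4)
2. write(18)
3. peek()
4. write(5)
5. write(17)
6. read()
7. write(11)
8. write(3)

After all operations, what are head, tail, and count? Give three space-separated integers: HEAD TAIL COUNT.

Answer: 2 2 4

Derivation:
After op 1 (write(4)): arr=[4 _ _ _] head=0 tail=1 count=1
After op 2 (write(18)): arr=[4 18 _ _] head=0 tail=2 count=2
After op 3 (peek()): arr=[4 18 _ _] head=0 tail=2 count=2
After op 4 (write(5)): arr=[4 18 5 _] head=0 tail=3 count=3
After op 5 (write(17)): arr=[4 18 5 17] head=0 tail=0 count=4
After op 6 (read()): arr=[4 18 5 17] head=1 tail=0 count=3
After op 7 (write(11)): arr=[11 18 5 17] head=1 tail=1 count=4
After op 8 (write(3)): arr=[11 3 5 17] head=2 tail=2 count=4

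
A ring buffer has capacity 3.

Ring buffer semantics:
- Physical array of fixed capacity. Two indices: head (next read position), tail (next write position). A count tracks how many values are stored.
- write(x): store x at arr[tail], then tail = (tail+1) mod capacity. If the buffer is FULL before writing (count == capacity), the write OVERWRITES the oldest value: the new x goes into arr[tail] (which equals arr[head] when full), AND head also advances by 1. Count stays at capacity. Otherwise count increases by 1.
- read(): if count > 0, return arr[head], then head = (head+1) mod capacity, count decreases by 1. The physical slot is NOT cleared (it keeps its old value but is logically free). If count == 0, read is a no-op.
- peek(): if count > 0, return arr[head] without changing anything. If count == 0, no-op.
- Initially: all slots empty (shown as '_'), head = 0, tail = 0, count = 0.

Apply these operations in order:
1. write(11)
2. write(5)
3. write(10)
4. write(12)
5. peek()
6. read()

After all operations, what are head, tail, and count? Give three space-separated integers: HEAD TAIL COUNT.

After op 1 (write(11)): arr=[11 _ _] head=0 tail=1 count=1
After op 2 (write(5)): arr=[11 5 _] head=0 tail=2 count=2
After op 3 (write(10)): arr=[11 5 10] head=0 tail=0 count=3
After op 4 (write(12)): arr=[12 5 10] head=1 tail=1 count=3
After op 5 (peek()): arr=[12 5 10] head=1 tail=1 count=3
After op 6 (read()): arr=[12 5 10] head=2 tail=1 count=2

Answer: 2 1 2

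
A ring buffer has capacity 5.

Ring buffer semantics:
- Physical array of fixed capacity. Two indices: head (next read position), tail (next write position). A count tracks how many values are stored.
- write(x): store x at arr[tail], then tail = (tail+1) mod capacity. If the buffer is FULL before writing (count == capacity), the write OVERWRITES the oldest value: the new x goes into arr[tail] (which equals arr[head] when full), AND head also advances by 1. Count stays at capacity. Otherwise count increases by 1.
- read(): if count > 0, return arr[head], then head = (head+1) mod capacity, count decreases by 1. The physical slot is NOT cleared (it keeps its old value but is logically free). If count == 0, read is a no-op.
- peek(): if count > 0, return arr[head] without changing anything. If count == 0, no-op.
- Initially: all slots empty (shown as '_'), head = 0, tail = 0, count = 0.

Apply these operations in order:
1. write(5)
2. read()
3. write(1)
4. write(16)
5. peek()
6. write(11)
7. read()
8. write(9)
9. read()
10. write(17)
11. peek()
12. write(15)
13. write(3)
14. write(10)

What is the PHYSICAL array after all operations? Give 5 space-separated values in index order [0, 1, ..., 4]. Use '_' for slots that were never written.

After op 1 (write(5)): arr=[5 _ _ _ _] head=0 tail=1 count=1
After op 2 (read()): arr=[5 _ _ _ _] head=1 tail=1 count=0
After op 3 (write(1)): arr=[5 1 _ _ _] head=1 tail=2 count=1
After op 4 (write(16)): arr=[5 1 16 _ _] head=1 tail=3 count=2
After op 5 (peek()): arr=[5 1 16 _ _] head=1 tail=3 count=2
After op 6 (write(11)): arr=[5 1 16 11 _] head=1 tail=4 count=3
After op 7 (read()): arr=[5 1 16 11 _] head=2 tail=4 count=2
After op 8 (write(9)): arr=[5 1 16 11 9] head=2 tail=0 count=3
After op 9 (read()): arr=[5 1 16 11 9] head=3 tail=0 count=2
After op 10 (write(17)): arr=[17 1 16 11 9] head=3 tail=1 count=3
After op 11 (peek()): arr=[17 1 16 11 9] head=3 tail=1 count=3
After op 12 (write(15)): arr=[17 15 16 11 9] head=3 tail=2 count=4
After op 13 (write(3)): arr=[17 15 3 11 9] head=3 tail=3 count=5
After op 14 (write(10)): arr=[17 15 3 10 9] head=4 tail=4 count=5

Answer: 17 15 3 10 9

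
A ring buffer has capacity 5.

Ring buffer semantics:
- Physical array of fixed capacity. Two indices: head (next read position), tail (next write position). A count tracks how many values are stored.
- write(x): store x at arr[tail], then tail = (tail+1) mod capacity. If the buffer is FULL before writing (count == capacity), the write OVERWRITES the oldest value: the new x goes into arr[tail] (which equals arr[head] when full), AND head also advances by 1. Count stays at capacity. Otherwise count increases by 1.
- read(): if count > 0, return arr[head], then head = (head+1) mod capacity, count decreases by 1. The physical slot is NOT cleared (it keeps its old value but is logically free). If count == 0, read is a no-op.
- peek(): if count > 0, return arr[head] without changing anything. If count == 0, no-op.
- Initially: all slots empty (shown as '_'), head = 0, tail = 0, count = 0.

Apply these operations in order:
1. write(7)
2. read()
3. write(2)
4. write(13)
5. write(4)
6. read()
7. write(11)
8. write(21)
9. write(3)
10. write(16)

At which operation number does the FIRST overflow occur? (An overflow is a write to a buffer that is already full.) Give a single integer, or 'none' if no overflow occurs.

After op 1 (write(7)): arr=[7 _ _ _ _] head=0 tail=1 count=1
After op 2 (read()): arr=[7 _ _ _ _] head=1 tail=1 count=0
After op 3 (write(2)): arr=[7 2 _ _ _] head=1 tail=2 count=1
After op 4 (write(13)): arr=[7 2 13 _ _] head=1 tail=3 count=2
After op 5 (write(4)): arr=[7 2 13 4 _] head=1 tail=4 count=3
After op 6 (read()): arr=[7 2 13 4 _] head=2 tail=4 count=2
After op 7 (write(11)): arr=[7 2 13 4 11] head=2 tail=0 count=3
After op 8 (write(21)): arr=[21 2 13 4 11] head=2 tail=1 count=4
After op 9 (write(3)): arr=[21 3 13 4 11] head=2 tail=2 count=5
After op 10 (write(16)): arr=[21 3 16 4 11] head=3 tail=3 count=5

Answer: 10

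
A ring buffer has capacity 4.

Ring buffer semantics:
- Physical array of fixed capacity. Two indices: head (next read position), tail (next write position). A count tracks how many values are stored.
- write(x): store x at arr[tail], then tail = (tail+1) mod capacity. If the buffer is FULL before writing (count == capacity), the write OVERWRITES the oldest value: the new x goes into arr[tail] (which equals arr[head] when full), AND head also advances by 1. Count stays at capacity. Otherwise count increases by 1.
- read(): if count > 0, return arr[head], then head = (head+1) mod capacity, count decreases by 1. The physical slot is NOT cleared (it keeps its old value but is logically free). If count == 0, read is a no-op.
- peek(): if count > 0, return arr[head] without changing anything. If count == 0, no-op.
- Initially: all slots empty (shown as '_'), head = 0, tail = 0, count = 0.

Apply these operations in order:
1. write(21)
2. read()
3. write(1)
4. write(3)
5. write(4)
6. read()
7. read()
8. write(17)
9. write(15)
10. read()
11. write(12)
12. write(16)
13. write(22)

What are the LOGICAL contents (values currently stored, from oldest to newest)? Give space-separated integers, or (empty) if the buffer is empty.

Answer: 15 12 16 22

Derivation:
After op 1 (write(21)): arr=[21 _ _ _] head=0 tail=1 count=1
After op 2 (read()): arr=[21 _ _ _] head=1 tail=1 count=0
After op 3 (write(1)): arr=[21 1 _ _] head=1 tail=2 count=1
After op 4 (write(3)): arr=[21 1 3 _] head=1 tail=3 count=2
After op 5 (write(4)): arr=[21 1 3 4] head=1 tail=0 count=3
After op 6 (read()): arr=[21 1 3 4] head=2 tail=0 count=2
After op 7 (read()): arr=[21 1 3 4] head=3 tail=0 count=1
After op 8 (write(17)): arr=[17 1 3 4] head=3 tail=1 count=2
After op 9 (write(15)): arr=[17 15 3 4] head=3 tail=2 count=3
After op 10 (read()): arr=[17 15 3 4] head=0 tail=2 count=2
After op 11 (write(12)): arr=[17 15 12 4] head=0 tail=3 count=3
After op 12 (write(16)): arr=[17 15 12 16] head=0 tail=0 count=4
After op 13 (write(22)): arr=[22 15 12 16] head=1 tail=1 count=4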